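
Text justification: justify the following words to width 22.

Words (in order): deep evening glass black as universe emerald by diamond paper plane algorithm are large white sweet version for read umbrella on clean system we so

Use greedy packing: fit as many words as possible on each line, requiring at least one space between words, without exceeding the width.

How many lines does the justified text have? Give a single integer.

Answer: 8

Derivation:
Line 1: ['deep', 'evening', 'glass'] (min_width=18, slack=4)
Line 2: ['black', 'as', 'universe'] (min_width=17, slack=5)
Line 3: ['emerald', 'by', 'diamond'] (min_width=18, slack=4)
Line 4: ['paper', 'plane', 'algorithm'] (min_width=21, slack=1)
Line 5: ['are', 'large', 'white', 'sweet'] (min_width=21, slack=1)
Line 6: ['version', 'for', 'read'] (min_width=16, slack=6)
Line 7: ['umbrella', 'on', 'clean'] (min_width=17, slack=5)
Line 8: ['system', 'we', 'so'] (min_width=12, slack=10)
Total lines: 8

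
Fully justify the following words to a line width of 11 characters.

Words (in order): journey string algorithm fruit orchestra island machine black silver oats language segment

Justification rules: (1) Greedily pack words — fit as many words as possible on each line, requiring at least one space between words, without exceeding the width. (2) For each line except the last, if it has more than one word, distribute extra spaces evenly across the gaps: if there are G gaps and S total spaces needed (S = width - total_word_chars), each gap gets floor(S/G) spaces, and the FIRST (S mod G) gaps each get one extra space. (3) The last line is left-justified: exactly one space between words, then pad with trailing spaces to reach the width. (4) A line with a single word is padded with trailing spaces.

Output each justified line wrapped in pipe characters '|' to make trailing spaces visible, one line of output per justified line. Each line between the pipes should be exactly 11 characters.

Answer: |journey    |
|string     |
|algorithm  |
|fruit      |
|orchestra  |
|island     |
|machine    |
|black      |
|silver oats|
|language   |
|segment    |

Derivation:
Line 1: ['journey'] (min_width=7, slack=4)
Line 2: ['string'] (min_width=6, slack=5)
Line 3: ['algorithm'] (min_width=9, slack=2)
Line 4: ['fruit'] (min_width=5, slack=6)
Line 5: ['orchestra'] (min_width=9, slack=2)
Line 6: ['island'] (min_width=6, slack=5)
Line 7: ['machine'] (min_width=7, slack=4)
Line 8: ['black'] (min_width=5, slack=6)
Line 9: ['silver', 'oats'] (min_width=11, slack=0)
Line 10: ['language'] (min_width=8, slack=3)
Line 11: ['segment'] (min_width=7, slack=4)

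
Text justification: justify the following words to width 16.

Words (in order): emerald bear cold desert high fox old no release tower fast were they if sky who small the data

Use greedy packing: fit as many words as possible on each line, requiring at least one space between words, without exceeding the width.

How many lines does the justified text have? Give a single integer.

Answer: 7

Derivation:
Line 1: ['emerald', 'bear'] (min_width=12, slack=4)
Line 2: ['cold', 'desert', 'high'] (min_width=16, slack=0)
Line 3: ['fox', 'old', 'no'] (min_width=10, slack=6)
Line 4: ['release', 'tower'] (min_width=13, slack=3)
Line 5: ['fast', 'were', 'they'] (min_width=14, slack=2)
Line 6: ['if', 'sky', 'who', 'small'] (min_width=16, slack=0)
Line 7: ['the', 'data'] (min_width=8, slack=8)
Total lines: 7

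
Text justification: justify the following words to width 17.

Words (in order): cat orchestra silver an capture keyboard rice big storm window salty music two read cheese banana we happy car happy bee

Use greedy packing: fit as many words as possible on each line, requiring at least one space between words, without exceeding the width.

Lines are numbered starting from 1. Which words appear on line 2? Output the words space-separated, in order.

Answer: silver an capture

Derivation:
Line 1: ['cat', 'orchestra'] (min_width=13, slack=4)
Line 2: ['silver', 'an', 'capture'] (min_width=17, slack=0)
Line 3: ['keyboard', 'rice', 'big'] (min_width=17, slack=0)
Line 4: ['storm', 'window'] (min_width=12, slack=5)
Line 5: ['salty', 'music', 'two'] (min_width=15, slack=2)
Line 6: ['read', 'cheese'] (min_width=11, slack=6)
Line 7: ['banana', 'we', 'happy'] (min_width=15, slack=2)
Line 8: ['car', 'happy', 'bee'] (min_width=13, slack=4)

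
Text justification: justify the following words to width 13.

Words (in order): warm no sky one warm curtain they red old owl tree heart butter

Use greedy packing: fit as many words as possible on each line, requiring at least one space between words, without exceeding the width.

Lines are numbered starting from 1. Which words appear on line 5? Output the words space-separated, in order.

Answer: tree heart

Derivation:
Line 1: ['warm', 'no', 'sky'] (min_width=11, slack=2)
Line 2: ['one', 'warm'] (min_width=8, slack=5)
Line 3: ['curtain', 'they'] (min_width=12, slack=1)
Line 4: ['red', 'old', 'owl'] (min_width=11, slack=2)
Line 5: ['tree', 'heart'] (min_width=10, slack=3)
Line 6: ['butter'] (min_width=6, slack=7)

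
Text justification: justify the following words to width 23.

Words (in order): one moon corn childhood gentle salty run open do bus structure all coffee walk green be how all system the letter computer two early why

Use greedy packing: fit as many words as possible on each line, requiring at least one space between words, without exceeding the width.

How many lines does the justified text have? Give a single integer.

Answer: 7

Derivation:
Line 1: ['one', 'moon', 'corn', 'childhood'] (min_width=23, slack=0)
Line 2: ['gentle', 'salty', 'run', 'open'] (min_width=21, slack=2)
Line 3: ['do', 'bus', 'structure', 'all'] (min_width=20, slack=3)
Line 4: ['coffee', 'walk', 'green', 'be'] (min_width=20, slack=3)
Line 5: ['how', 'all', 'system', 'the'] (min_width=18, slack=5)
Line 6: ['letter', 'computer', 'two'] (min_width=19, slack=4)
Line 7: ['early', 'why'] (min_width=9, slack=14)
Total lines: 7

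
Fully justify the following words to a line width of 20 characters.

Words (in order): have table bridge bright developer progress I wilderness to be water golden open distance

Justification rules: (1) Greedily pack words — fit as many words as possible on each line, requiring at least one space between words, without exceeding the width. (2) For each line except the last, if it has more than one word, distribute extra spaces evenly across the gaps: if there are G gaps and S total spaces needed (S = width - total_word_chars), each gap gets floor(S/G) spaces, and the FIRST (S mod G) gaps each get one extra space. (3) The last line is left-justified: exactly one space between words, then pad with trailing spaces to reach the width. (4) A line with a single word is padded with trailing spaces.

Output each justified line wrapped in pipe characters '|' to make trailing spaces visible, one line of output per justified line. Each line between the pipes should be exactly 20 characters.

Line 1: ['have', 'table', 'bridge'] (min_width=17, slack=3)
Line 2: ['bright', 'developer'] (min_width=16, slack=4)
Line 3: ['progress', 'I'] (min_width=10, slack=10)
Line 4: ['wilderness', 'to', 'be'] (min_width=16, slack=4)
Line 5: ['water', 'golden', 'open'] (min_width=17, slack=3)
Line 6: ['distance'] (min_width=8, slack=12)

Answer: |have   table  bridge|
|bright     developer|
|progress           I|
|wilderness   to   be|
|water   golden  open|
|distance            |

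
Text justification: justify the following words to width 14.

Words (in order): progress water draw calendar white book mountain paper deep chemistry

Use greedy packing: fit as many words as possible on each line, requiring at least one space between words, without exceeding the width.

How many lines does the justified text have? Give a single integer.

Answer: 5

Derivation:
Line 1: ['progress', 'water'] (min_width=14, slack=0)
Line 2: ['draw', 'calendar'] (min_width=13, slack=1)
Line 3: ['white', 'book'] (min_width=10, slack=4)
Line 4: ['mountain', 'paper'] (min_width=14, slack=0)
Line 5: ['deep', 'chemistry'] (min_width=14, slack=0)
Total lines: 5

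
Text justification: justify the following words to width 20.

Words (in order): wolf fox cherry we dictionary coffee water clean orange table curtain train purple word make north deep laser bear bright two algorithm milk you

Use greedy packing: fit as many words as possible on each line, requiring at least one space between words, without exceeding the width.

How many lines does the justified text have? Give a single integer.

Line 1: ['wolf', 'fox', 'cherry', 'we'] (min_width=18, slack=2)
Line 2: ['dictionary', 'coffee'] (min_width=17, slack=3)
Line 3: ['water', 'clean', 'orange'] (min_width=18, slack=2)
Line 4: ['table', 'curtain', 'train'] (min_width=19, slack=1)
Line 5: ['purple', 'word', 'make'] (min_width=16, slack=4)
Line 6: ['north', 'deep', 'laser'] (min_width=16, slack=4)
Line 7: ['bear', 'bright', 'two'] (min_width=15, slack=5)
Line 8: ['algorithm', 'milk', 'you'] (min_width=18, slack=2)
Total lines: 8

Answer: 8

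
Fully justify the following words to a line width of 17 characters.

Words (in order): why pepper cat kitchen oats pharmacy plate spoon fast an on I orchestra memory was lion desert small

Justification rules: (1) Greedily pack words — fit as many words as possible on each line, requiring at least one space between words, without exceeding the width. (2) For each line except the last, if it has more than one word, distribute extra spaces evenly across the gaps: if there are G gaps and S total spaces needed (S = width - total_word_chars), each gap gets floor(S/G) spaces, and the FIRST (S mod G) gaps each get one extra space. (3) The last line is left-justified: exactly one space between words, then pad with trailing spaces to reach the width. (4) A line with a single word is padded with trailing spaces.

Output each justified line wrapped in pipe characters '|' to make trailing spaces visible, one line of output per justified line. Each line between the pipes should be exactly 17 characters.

Line 1: ['why', 'pepper', 'cat'] (min_width=14, slack=3)
Line 2: ['kitchen', 'oats'] (min_width=12, slack=5)
Line 3: ['pharmacy', 'plate'] (min_width=14, slack=3)
Line 4: ['spoon', 'fast', 'an', 'on'] (min_width=16, slack=1)
Line 5: ['I', 'orchestra'] (min_width=11, slack=6)
Line 6: ['memory', 'was', 'lion'] (min_width=15, slack=2)
Line 7: ['desert', 'small'] (min_width=12, slack=5)

Answer: |why   pepper  cat|
|kitchen      oats|
|pharmacy    plate|
|spoon  fast an on|
|I       orchestra|
|memory  was  lion|
|desert small     |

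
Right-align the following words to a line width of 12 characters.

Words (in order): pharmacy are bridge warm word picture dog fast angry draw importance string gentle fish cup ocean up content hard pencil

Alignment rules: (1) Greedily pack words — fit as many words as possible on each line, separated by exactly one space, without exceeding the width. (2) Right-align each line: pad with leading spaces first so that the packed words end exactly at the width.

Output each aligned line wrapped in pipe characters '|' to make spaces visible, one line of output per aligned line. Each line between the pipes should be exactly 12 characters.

Line 1: ['pharmacy', 'are'] (min_width=12, slack=0)
Line 2: ['bridge', 'warm'] (min_width=11, slack=1)
Line 3: ['word', 'picture'] (min_width=12, slack=0)
Line 4: ['dog', 'fast'] (min_width=8, slack=4)
Line 5: ['angry', 'draw'] (min_width=10, slack=2)
Line 6: ['importance'] (min_width=10, slack=2)
Line 7: ['string'] (min_width=6, slack=6)
Line 8: ['gentle', 'fish'] (min_width=11, slack=1)
Line 9: ['cup', 'ocean', 'up'] (min_width=12, slack=0)
Line 10: ['content', 'hard'] (min_width=12, slack=0)
Line 11: ['pencil'] (min_width=6, slack=6)

Answer: |pharmacy are|
| bridge warm|
|word picture|
|    dog fast|
|  angry draw|
|  importance|
|      string|
| gentle fish|
|cup ocean up|
|content hard|
|      pencil|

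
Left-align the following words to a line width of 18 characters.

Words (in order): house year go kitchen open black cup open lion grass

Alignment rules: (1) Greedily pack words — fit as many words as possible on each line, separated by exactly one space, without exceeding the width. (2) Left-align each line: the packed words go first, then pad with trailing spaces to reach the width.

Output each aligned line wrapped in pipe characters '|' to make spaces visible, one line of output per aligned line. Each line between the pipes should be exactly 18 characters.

Answer: |house year go     |
|kitchen open black|
|cup open lion     |
|grass             |

Derivation:
Line 1: ['house', 'year', 'go'] (min_width=13, slack=5)
Line 2: ['kitchen', 'open', 'black'] (min_width=18, slack=0)
Line 3: ['cup', 'open', 'lion'] (min_width=13, slack=5)
Line 4: ['grass'] (min_width=5, slack=13)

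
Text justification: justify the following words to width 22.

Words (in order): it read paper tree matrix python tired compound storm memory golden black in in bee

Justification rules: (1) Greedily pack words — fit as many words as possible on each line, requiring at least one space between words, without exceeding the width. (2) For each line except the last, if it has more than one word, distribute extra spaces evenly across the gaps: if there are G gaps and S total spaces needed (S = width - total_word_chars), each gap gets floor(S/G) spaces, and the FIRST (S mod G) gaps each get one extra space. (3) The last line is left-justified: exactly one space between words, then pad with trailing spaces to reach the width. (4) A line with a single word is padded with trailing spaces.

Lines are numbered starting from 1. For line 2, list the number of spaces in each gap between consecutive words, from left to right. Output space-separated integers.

Answer: 3 2

Derivation:
Line 1: ['it', 'read', 'paper', 'tree'] (min_width=18, slack=4)
Line 2: ['matrix', 'python', 'tired'] (min_width=19, slack=3)
Line 3: ['compound', 'storm', 'memory'] (min_width=21, slack=1)
Line 4: ['golden', 'black', 'in', 'in', 'bee'] (min_width=22, slack=0)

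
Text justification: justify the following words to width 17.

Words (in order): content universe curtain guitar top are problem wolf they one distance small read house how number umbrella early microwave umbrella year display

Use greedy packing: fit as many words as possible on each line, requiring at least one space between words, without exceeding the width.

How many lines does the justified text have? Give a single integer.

Answer: 10

Derivation:
Line 1: ['content', 'universe'] (min_width=16, slack=1)
Line 2: ['curtain', 'guitar'] (min_width=14, slack=3)
Line 3: ['top', 'are', 'problem'] (min_width=15, slack=2)
Line 4: ['wolf', 'they', 'one'] (min_width=13, slack=4)
Line 5: ['distance', 'small'] (min_width=14, slack=3)
Line 6: ['read', 'house', 'how'] (min_width=14, slack=3)
Line 7: ['number', 'umbrella'] (min_width=15, slack=2)
Line 8: ['early', 'microwave'] (min_width=15, slack=2)
Line 9: ['umbrella', 'year'] (min_width=13, slack=4)
Line 10: ['display'] (min_width=7, slack=10)
Total lines: 10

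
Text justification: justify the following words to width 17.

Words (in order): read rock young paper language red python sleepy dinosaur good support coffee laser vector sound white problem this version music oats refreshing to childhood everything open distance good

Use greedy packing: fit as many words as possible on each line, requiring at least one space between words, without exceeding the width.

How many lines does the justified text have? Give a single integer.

Line 1: ['read', 'rock', 'young'] (min_width=15, slack=2)
Line 2: ['paper', 'language'] (min_width=14, slack=3)
Line 3: ['red', 'python', 'sleepy'] (min_width=17, slack=0)
Line 4: ['dinosaur', 'good'] (min_width=13, slack=4)
Line 5: ['support', 'coffee'] (min_width=14, slack=3)
Line 6: ['laser', 'vector'] (min_width=12, slack=5)
Line 7: ['sound', 'white'] (min_width=11, slack=6)
Line 8: ['problem', 'this'] (min_width=12, slack=5)
Line 9: ['version', 'music'] (min_width=13, slack=4)
Line 10: ['oats', 'refreshing'] (min_width=15, slack=2)
Line 11: ['to', 'childhood'] (min_width=12, slack=5)
Line 12: ['everything', 'open'] (min_width=15, slack=2)
Line 13: ['distance', 'good'] (min_width=13, slack=4)
Total lines: 13

Answer: 13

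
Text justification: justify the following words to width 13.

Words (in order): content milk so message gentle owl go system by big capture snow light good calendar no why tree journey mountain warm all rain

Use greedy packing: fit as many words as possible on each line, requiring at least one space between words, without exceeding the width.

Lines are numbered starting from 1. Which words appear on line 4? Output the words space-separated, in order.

Answer: system by big

Derivation:
Line 1: ['content', 'milk'] (min_width=12, slack=1)
Line 2: ['so', 'message'] (min_width=10, slack=3)
Line 3: ['gentle', 'owl', 'go'] (min_width=13, slack=0)
Line 4: ['system', 'by', 'big'] (min_width=13, slack=0)
Line 5: ['capture', 'snow'] (min_width=12, slack=1)
Line 6: ['light', 'good'] (min_width=10, slack=3)
Line 7: ['calendar', 'no'] (min_width=11, slack=2)
Line 8: ['why', 'tree'] (min_width=8, slack=5)
Line 9: ['journey'] (min_width=7, slack=6)
Line 10: ['mountain', 'warm'] (min_width=13, slack=0)
Line 11: ['all', 'rain'] (min_width=8, slack=5)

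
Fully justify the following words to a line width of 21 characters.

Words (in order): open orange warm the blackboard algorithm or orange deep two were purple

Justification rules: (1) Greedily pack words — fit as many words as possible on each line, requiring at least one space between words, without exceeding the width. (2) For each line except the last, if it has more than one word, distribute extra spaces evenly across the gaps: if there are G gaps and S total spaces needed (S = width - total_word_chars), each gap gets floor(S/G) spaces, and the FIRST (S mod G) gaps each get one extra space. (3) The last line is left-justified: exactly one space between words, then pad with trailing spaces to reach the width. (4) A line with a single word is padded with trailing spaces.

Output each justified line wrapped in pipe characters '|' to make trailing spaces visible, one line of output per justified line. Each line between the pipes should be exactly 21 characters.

Line 1: ['open', 'orange', 'warm', 'the'] (min_width=20, slack=1)
Line 2: ['blackboard', 'algorithm'] (min_width=20, slack=1)
Line 3: ['or', 'orange', 'deep', 'two'] (min_width=18, slack=3)
Line 4: ['were', 'purple'] (min_width=11, slack=10)

Answer: |open  orange warm the|
|blackboard  algorithm|
|or  orange  deep  two|
|were purple          |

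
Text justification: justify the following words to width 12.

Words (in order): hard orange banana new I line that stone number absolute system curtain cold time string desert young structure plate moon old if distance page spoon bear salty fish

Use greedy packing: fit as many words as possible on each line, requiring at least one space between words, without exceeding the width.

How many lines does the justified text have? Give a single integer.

Answer: 16

Derivation:
Line 1: ['hard', 'orange'] (min_width=11, slack=1)
Line 2: ['banana', 'new', 'I'] (min_width=12, slack=0)
Line 3: ['line', 'that'] (min_width=9, slack=3)
Line 4: ['stone', 'number'] (min_width=12, slack=0)
Line 5: ['absolute'] (min_width=8, slack=4)
Line 6: ['system'] (min_width=6, slack=6)
Line 7: ['curtain', 'cold'] (min_width=12, slack=0)
Line 8: ['time', 'string'] (min_width=11, slack=1)
Line 9: ['desert', 'young'] (min_width=12, slack=0)
Line 10: ['structure'] (min_width=9, slack=3)
Line 11: ['plate', 'moon'] (min_width=10, slack=2)
Line 12: ['old', 'if'] (min_width=6, slack=6)
Line 13: ['distance'] (min_width=8, slack=4)
Line 14: ['page', 'spoon'] (min_width=10, slack=2)
Line 15: ['bear', 'salty'] (min_width=10, slack=2)
Line 16: ['fish'] (min_width=4, slack=8)
Total lines: 16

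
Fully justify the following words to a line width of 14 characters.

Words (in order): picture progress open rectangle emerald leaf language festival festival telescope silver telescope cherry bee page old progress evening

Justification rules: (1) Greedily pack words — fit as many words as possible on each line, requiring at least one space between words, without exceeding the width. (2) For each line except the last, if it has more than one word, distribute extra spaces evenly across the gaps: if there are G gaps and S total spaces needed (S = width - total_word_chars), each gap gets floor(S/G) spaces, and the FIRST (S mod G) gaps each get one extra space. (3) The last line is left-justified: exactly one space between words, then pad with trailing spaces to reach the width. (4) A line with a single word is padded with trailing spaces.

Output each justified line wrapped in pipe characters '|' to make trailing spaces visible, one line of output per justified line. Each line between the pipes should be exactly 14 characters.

Line 1: ['picture'] (min_width=7, slack=7)
Line 2: ['progress', 'open'] (min_width=13, slack=1)
Line 3: ['rectangle'] (min_width=9, slack=5)
Line 4: ['emerald', 'leaf'] (min_width=12, slack=2)
Line 5: ['language'] (min_width=8, slack=6)
Line 6: ['festival'] (min_width=8, slack=6)
Line 7: ['festival'] (min_width=8, slack=6)
Line 8: ['telescope'] (min_width=9, slack=5)
Line 9: ['silver'] (min_width=6, slack=8)
Line 10: ['telescope'] (min_width=9, slack=5)
Line 11: ['cherry', 'bee'] (min_width=10, slack=4)
Line 12: ['page', 'old'] (min_width=8, slack=6)
Line 13: ['progress'] (min_width=8, slack=6)
Line 14: ['evening'] (min_width=7, slack=7)

Answer: |picture       |
|progress  open|
|rectangle     |
|emerald   leaf|
|language      |
|festival      |
|festival      |
|telescope     |
|silver        |
|telescope     |
|cherry     bee|
|page       old|
|progress      |
|evening       |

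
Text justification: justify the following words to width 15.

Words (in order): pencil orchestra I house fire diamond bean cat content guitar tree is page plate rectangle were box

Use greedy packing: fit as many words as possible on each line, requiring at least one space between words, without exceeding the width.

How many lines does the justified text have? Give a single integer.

Line 1: ['pencil'] (min_width=6, slack=9)
Line 2: ['orchestra', 'I'] (min_width=11, slack=4)
Line 3: ['house', 'fire'] (min_width=10, slack=5)
Line 4: ['diamond', 'bean'] (min_width=12, slack=3)
Line 5: ['cat', 'content'] (min_width=11, slack=4)
Line 6: ['guitar', 'tree', 'is'] (min_width=14, slack=1)
Line 7: ['page', 'plate'] (min_width=10, slack=5)
Line 8: ['rectangle', 'were'] (min_width=14, slack=1)
Line 9: ['box'] (min_width=3, slack=12)
Total lines: 9

Answer: 9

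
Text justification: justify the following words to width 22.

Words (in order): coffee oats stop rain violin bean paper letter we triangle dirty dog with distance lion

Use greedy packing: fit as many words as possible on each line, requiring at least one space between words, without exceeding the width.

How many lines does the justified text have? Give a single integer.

Line 1: ['coffee', 'oats', 'stop', 'rain'] (min_width=21, slack=1)
Line 2: ['violin', 'bean', 'paper'] (min_width=17, slack=5)
Line 3: ['letter', 'we', 'triangle'] (min_width=18, slack=4)
Line 4: ['dirty', 'dog', 'with'] (min_width=14, slack=8)
Line 5: ['distance', 'lion'] (min_width=13, slack=9)
Total lines: 5

Answer: 5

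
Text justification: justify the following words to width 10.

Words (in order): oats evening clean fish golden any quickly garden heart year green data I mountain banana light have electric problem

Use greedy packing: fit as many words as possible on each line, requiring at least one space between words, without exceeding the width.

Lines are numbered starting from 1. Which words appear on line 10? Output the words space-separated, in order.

Answer: banana

Derivation:
Line 1: ['oats'] (min_width=4, slack=6)
Line 2: ['evening'] (min_width=7, slack=3)
Line 3: ['clean', 'fish'] (min_width=10, slack=0)
Line 4: ['golden', 'any'] (min_width=10, slack=0)
Line 5: ['quickly'] (min_width=7, slack=3)
Line 6: ['garden'] (min_width=6, slack=4)
Line 7: ['heart', 'year'] (min_width=10, slack=0)
Line 8: ['green', 'data'] (min_width=10, slack=0)
Line 9: ['I', 'mountain'] (min_width=10, slack=0)
Line 10: ['banana'] (min_width=6, slack=4)
Line 11: ['light', 'have'] (min_width=10, slack=0)
Line 12: ['electric'] (min_width=8, slack=2)
Line 13: ['problem'] (min_width=7, slack=3)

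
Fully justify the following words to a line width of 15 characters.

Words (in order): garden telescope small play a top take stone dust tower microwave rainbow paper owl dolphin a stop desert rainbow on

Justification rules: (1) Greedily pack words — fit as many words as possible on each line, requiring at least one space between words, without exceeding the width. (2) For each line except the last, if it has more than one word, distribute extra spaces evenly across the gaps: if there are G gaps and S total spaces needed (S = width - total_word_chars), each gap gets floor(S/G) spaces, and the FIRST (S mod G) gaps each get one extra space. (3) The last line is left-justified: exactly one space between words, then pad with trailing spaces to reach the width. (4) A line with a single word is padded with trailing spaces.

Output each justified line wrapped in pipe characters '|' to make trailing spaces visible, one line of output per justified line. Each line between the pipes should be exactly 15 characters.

Line 1: ['garden'] (min_width=6, slack=9)
Line 2: ['telescope', 'small'] (min_width=15, slack=0)
Line 3: ['play', 'a', 'top', 'take'] (min_width=15, slack=0)
Line 4: ['stone', 'dust'] (min_width=10, slack=5)
Line 5: ['tower', 'microwave'] (min_width=15, slack=0)
Line 6: ['rainbow', 'paper'] (min_width=13, slack=2)
Line 7: ['owl', 'dolphin', 'a'] (min_width=13, slack=2)
Line 8: ['stop', 'desert'] (min_width=11, slack=4)
Line 9: ['rainbow', 'on'] (min_width=10, slack=5)

Answer: |garden         |
|telescope small|
|play a top take|
|stone      dust|
|tower microwave|
|rainbow   paper|
|owl  dolphin  a|
|stop     desert|
|rainbow on     |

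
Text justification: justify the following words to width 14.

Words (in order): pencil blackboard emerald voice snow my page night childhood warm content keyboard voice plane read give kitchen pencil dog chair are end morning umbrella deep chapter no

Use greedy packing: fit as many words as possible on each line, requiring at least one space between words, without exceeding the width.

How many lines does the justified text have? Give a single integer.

Answer: 15

Derivation:
Line 1: ['pencil'] (min_width=6, slack=8)
Line 2: ['blackboard'] (min_width=10, slack=4)
Line 3: ['emerald', 'voice'] (min_width=13, slack=1)
Line 4: ['snow', 'my', 'page'] (min_width=12, slack=2)
Line 5: ['night'] (min_width=5, slack=9)
Line 6: ['childhood', 'warm'] (min_width=14, slack=0)
Line 7: ['content'] (min_width=7, slack=7)
Line 8: ['keyboard', 'voice'] (min_width=14, slack=0)
Line 9: ['plane', 'read'] (min_width=10, slack=4)
Line 10: ['give', 'kitchen'] (min_width=12, slack=2)
Line 11: ['pencil', 'dog'] (min_width=10, slack=4)
Line 12: ['chair', 'are', 'end'] (min_width=13, slack=1)
Line 13: ['morning'] (min_width=7, slack=7)
Line 14: ['umbrella', 'deep'] (min_width=13, slack=1)
Line 15: ['chapter', 'no'] (min_width=10, slack=4)
Total lines: 15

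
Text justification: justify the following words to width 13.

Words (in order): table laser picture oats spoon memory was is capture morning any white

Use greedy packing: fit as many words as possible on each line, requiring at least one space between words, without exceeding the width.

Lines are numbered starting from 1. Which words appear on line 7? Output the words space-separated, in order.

Answer: white

Derivation:
Line 1: ['table', 'laser'] (min_width=11, slack=2)
Line 2: ['picture', 'oats'] (min_width=12, slack=1)
Line 3: ['spoon', 'memory'] (min_width=12, slack=1)
Line 4: ['was', 'is'] (min_width=6, slack=7)
Line 5: ['capture'] (min_width=7, slack=6)
Line 6: ['morning', 'any'] (min_width=11, slack=2)
Line 7: ['white'] (min_width=5, slack=8)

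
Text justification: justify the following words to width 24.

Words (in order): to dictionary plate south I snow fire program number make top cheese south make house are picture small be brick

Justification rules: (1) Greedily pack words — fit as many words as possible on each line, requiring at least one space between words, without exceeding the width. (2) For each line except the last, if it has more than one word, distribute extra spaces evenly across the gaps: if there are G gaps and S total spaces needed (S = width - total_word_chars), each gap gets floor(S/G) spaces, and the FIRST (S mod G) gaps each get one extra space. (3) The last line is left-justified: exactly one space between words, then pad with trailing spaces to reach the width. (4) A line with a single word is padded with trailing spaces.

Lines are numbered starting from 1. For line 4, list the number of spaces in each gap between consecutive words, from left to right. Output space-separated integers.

Line 1: ['to', 'dictionary', 'plate'] (min_width=19, slack=5)
Line 2: ['south', 'I', 'snow', 'fire'] (min_width=17, slack=7)
Line 3: ['program', 'number', 'make', 'top'] (min_width=23, slack=1)
Line 4: ['cheese', 'south', 'make', 'house'] (min_width=23, slack=1)
Line 5: ['are', 'picture', 'small', 'be'] (min_width=20, slack=4)
Line 6: ['brick'] (min_width=5, slack=19)

Answer: 2 1 1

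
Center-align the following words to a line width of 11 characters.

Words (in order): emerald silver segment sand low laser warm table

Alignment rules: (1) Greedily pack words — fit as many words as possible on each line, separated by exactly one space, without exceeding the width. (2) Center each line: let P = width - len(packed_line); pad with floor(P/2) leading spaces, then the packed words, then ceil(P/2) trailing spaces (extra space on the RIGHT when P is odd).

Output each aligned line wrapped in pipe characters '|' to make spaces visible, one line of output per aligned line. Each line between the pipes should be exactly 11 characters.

Line 1: ['emerald'] (min_width=7, slack=4)
Line 2: ['silver'] (min_width=6, slack=5)
Line 3: ['segment'] (min_width=7, slack=4)
Line 4: ['sand', 'low'] (min_width=8, slack=3)
Line 5: ['laser', 'warm'] (min_width=10, slack=1)
Line 6: ['table'] (min_width=5, slack=6)

Answer: |  emerald  |
|  silver   |
|  segment  |
| sand low  |
|laser warm |
|   table   |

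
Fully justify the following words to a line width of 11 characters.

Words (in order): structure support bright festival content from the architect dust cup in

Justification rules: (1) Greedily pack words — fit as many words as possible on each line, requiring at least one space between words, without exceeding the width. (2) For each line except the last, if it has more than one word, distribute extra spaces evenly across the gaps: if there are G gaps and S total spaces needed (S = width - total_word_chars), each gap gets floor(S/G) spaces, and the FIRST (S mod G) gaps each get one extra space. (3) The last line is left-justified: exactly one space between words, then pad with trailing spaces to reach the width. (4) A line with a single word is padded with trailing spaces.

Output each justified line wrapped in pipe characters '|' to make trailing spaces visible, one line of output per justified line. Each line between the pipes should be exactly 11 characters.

Answer: |structure  |
|support    |
|bright     |
|festival   |
|content    |
|from    the|
|architect  |
|dust cup in|

Derivation:
Line 1: ['structure'] (min_width=9, slack=2)
Line 2: ['support'] (min_width=7, slack=4)
Line 3: ['bright'] (min_width=6, slack=5)
Line 4: ['festival'] (min_width=8, slack=3)
Line 5: ['content'] (min_width=7, slack=4)
Line 6: ['from', 'the'] (min_width=8, slack=3)
Line 7: ['architect'] (min_width=9, slack=2)
Line 8: ['dust', 'cup', 'in'] (min_width=11, slack=0)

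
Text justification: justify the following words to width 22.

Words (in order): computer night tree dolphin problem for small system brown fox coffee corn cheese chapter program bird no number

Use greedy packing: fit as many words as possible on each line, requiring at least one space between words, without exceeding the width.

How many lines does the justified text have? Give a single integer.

Line 1: ['computer', 'night', 'tree'] (min_width=19, slack=3)
Line 2: ['dolphin', 'problem', 'for'] (min_width=19, slack=3)
Line 3: ['small', 'system', 'brown', 'fox'] (min_width=22, slack=0)
Line 4: ['coffee', 'corn', 'cheese'] (min_width=18, slack=4)
Line 5: ['chapter', 'program', 'bird'] (min_width=20, slack=2)
Line 6: ['no', 'number'] (min_width=9, slack=13)
Total lines: 6

Answer: 6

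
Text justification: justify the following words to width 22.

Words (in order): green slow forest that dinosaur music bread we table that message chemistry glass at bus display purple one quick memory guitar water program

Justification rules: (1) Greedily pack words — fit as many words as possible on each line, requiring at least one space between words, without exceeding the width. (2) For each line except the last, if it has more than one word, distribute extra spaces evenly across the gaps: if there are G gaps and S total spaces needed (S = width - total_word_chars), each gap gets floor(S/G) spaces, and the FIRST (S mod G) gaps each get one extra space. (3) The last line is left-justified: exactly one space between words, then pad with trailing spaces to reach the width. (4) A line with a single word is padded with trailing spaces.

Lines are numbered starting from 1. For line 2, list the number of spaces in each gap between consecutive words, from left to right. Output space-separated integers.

Answer: 2 2

Derivation:
Line 1: ['green', 'slow', 'forest', 'that'] (min_width=22, slack=0)
Line 2: ['dinosaur', 'music', 'bread'] (min_width=20, slack=2)
Line 3: ['we', 'table', 'that', 'message'] (min_width=21, slack=1)
Line 4: ['chemistry', 'glass', 'at', 'bus'] (min_width=22, slack=0)
Line 5: ['display', 'purple', 'one'] (min_width=18, slack=4)
Line 6: ['quick', 'memory', 'guitar'] (min_width=19, slack=3)
Line 7: ['water', 'program'] (min_width=13, slack=9)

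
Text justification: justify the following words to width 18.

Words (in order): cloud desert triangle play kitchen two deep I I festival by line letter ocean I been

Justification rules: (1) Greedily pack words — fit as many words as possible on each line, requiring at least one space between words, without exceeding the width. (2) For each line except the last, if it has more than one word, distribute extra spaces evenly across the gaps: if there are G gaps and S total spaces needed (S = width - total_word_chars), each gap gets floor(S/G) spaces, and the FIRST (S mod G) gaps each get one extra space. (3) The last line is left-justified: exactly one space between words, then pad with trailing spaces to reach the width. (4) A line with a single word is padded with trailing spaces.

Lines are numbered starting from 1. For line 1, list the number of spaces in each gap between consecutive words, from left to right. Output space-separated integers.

Line 1: ['cloud', 'desert'] (min_width=12, slack=6)
Line 2: ['triangle', 'play'] (min_width=13, slack=5)
Line 3: ['kitchen', 'two', 'deep', 'I'] (min_width=18, slack=0)
Line 4: ['I', 'festival', 'by', 'line'] (min_width=18, slack=0)
Line 5: ['letter', 'ocean', 'I'] (min_width=14, slack=4)
Line 6: ['been'] (min_width=4, slack=14)

Answer: 7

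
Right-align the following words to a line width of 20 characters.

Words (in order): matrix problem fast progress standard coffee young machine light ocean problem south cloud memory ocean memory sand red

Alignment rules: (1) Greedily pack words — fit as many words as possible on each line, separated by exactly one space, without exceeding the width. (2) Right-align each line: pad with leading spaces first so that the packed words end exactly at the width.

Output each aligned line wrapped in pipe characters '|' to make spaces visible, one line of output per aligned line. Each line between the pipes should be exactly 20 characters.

Answer: | matrix problem fast|
|   progress standard|
|coffee young machine|
| light ocean problem|
|  south cloud memory|
|   ocean memory sand|
|                 red|

Derivation:
Line 1: ['matrix', 'problem', 'fast'] (min_width=19, slack=1)
Line 2: ['progress', 'standard'] (min_width=17, slack=3)
Line 3: ['coffee', 'young', 'machine'] (min_width=20, slack=0)
Line 4: ['light', 'ocean', 'problem'] (min_width=19, slack=1)
Line 5: ['south', 'cloud', 'memory'] (min_width=18, slack=2)
Line 6: ['ocean', 'memory', 'sand'] (min_width=17, slack=3)
Line 7: ['red'] (min_width=3, slack=17)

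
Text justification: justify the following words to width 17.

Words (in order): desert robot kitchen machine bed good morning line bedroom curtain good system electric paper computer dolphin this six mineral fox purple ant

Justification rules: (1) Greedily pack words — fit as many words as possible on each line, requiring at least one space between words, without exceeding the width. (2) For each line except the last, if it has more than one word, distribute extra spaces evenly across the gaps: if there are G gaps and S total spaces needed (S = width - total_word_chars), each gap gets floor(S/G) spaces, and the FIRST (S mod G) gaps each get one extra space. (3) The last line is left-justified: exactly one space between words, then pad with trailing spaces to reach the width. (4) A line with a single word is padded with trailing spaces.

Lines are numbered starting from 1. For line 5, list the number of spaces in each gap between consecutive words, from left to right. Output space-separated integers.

Line 1: ['desert', 'robot'] (min_width=12, slack=5)
Line 2: ['kitchen', 'machine'] (min_width=15, slack=2)
Line 3: ['bed', 'good', 'morning'] (min_width=16, slack=1)
Line 4: ['line', 'bedroom'] (min_width=12, slack=5)
Line 5: ['curtain', 'good'] (min_width=12, slack=5)
Line 6: ['system', 'electric'] (min_width=15, slack=2)
Line 7: ['paper', 'computer'] (min_width=14, slack=3)
Line 8: ['dolphin', 'this', 'six'] (min_width=16, slack=1)
Line 9: ['mineral', 'fox'] (min_width=11, slack=6)
Line 10: ['purple', 'ant'] (min_width=10, slack=7)

Answer: 6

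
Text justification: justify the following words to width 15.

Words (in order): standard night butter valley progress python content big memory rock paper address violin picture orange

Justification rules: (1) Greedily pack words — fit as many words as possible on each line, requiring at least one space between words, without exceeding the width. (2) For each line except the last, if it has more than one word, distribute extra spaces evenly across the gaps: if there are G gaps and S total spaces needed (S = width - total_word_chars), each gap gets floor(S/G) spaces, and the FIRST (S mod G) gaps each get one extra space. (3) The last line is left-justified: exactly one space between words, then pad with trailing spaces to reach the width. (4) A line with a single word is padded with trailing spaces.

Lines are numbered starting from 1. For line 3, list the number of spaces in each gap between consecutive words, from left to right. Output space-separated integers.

Answer: 1

Derivation:
Line 1: ['standard', 'night'] (min_width=14, slack=1)
Line 2: ['butter', 'valley'] (min_width=13, slack=2)
Line 3: ['progress', 'python'] (min_width=15, slack=0)
Line 4: ['content', 'big'] (min_width=11, slack=4)
Line 5: ['memory', 'rock'] (min_width=11, slack=4)
Line 6: ['paper', 'address'] (min_width=13, slack=2)
Line 7: ['violin', 'picture'] (min_width=14, slack=1)
Line 8: ['orange'] (min_width=6, slack=9)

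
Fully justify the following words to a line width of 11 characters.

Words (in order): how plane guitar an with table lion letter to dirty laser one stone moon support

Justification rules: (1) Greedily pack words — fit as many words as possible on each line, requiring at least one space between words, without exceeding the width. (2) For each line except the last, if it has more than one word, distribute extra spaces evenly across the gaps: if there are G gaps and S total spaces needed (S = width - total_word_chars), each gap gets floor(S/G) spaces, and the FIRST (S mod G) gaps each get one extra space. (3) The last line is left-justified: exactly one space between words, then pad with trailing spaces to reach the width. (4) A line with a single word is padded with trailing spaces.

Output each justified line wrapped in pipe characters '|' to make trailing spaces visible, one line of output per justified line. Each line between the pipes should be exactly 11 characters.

Answer: |how   plane|
|guitar   an|
|with  table|
|lion letter|
|to    dirty|
|laser   one|
|stone  moon|
|support    |

Derivation:
Line 1: ['how', 'plane'] (min_width=9, slack=2)
Line 2: ['guitar', 'an'] (min_width=9, slack=2)
Line 3: ['with', 'table'] (min_width=10, slack=1)
Line 4: ['lion', 'letter'] (min_width=11, slack=0)
Line 5: ['to', 'dirty'] (min_width=8, slack=3)
Line 6: ['laser', 'one'] (min_width=9, slack=2)
Line 7: ['stone', 'moon'] (min_width=10, slack=1)
Line 8: ['support'] (min_width=7, slack=4)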